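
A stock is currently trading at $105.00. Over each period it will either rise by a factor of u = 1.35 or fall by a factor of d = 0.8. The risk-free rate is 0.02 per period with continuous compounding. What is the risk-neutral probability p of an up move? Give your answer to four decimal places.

p = 0.4004

Risk-neutral probability p = (e^0.02 − 0.8)/(1.35 − 0.8) = 0.2202/0.5500 = 0.4004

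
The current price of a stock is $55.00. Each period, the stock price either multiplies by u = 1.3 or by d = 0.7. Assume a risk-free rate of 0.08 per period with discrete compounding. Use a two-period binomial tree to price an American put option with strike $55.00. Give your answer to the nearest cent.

$6.59

Risk-neutral probability p = (1 + 0.08 − 0.7)/(1.3 − 0.7) = 0.3800/0.6000 = 0.6333
Terminal stock prices: S_uu = 92.95, S_ud = 50.05, S_dd = 26.95
Terminal payoffs (K − S): max(-37.95, 0) = 0, max(4.95, 0) = 4.95, max(28.05, 0) = 28.05
Node u (S = 71.5): continuation = 1/1.08·[0.6333·0.0000 + 0.3667·4.9500] = 1.6806; exercise value = 0.0000 ≤ continuation, so V_u = 1.6806
Node d (S = 38.5): continuation = 1/1.08·[0.6333·4.9500 + 0.3667·28.0500] = 12.4259; exercise value = 16.5000 > continuation, so V_d = 16.5000 (exercise)
Node 0 (S = 55): continuation = 1/1.08·[0.6333·1.6806 + 0.3667·16.5000] = 6.5874; exercise value = 0.0000 ≤ continuation, so V_0 = 6.5874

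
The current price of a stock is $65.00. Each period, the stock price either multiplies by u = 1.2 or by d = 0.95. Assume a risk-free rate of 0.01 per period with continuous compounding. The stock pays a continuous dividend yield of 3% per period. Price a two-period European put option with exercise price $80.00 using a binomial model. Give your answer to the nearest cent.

$17.40

Per-period risk-free factor R = e^0.01 = 1.0101; dividend-adjusted growth = e^(0.01−0.03) = 0.9802.
Risk-neutral probability p = (0.9802 − 0.95)/(1.2 − 0.95) = 0.0302/0.2500 = 0.1208
Terminal stock prices: S_uu = 93.6, S_ud = 74.1, S_dd = 58.66
Terminal payoffs (K − S): max(-13.6, 0) = 0, max(5.9, 0) = 5.9, max(21.34, 0) = 21.34
Node u (S = 78): V_u = e^(−0.01)·[0.1208·0.0000 + 0.8792·5.9000] = 5.1357
Node d (S = 61.75): V_d = e^(−0.01)·[0.1208·5.9000 + 0.8792·21.3375] = 19.2790
Node 0 (S = 65): V_0 = e^(−0.01)·[0.1208·5.1357 + 0.8792·19.2790] = 17.3957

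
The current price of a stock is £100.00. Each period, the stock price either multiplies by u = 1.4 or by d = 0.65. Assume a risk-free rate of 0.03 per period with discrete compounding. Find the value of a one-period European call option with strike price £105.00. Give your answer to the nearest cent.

Risk-neutral probability p = (1 + 0.03 − 0.65)/(1.4 − 0.65) = 0.3800/0.7500 = 0.5067
Terminal stock prices: S_u = 140, S_d = 65
Terminal payoffs (S − K): max(35, 0) = 35, max(-40, 0) = 0
Node 0 (S = 100): V_0 = 1/1.03·[0.5067·35.0000 + 0.4933·0.0000] = 17.2168

£17.22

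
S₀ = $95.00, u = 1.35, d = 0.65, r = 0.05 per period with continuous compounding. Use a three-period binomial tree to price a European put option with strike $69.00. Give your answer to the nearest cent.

$6.86

Risk-neutral probability p = (e^0.05 − 0.65)/(1.35 − 0.65) = 0.4013/0.7000 = 0.5732
Terminal stock prices: S_uuu = 233.7, S_uud = 112.5, S_udd = 54.19, S_ddd = 26.09
Terminal payoffs (K − S): max(-164.7, 0) = 0, max(-43.54, 0) = 0, max(14.81, 0) = 14.81, max(42.91, 0) = 42.91
Node uu (S = 173.1): V_uu = e^(−0.05)·[0.5732·0.0000 + 0.4268·0.0000] = 0.0000
Node ud (S = 83.36): V_ud = e^(−0.05)·[0.5732·0.0000 + 0.4268·14.8144] = 6.0138
Node dd (S = 40.14): V_dd = e^(−0.05)·[0.5732·14.8144 + 0.4268·42.9106] = 25.4973
Node u (S = 128.2): V_u = e^(−0.05)·[0.5732·0.0000 + 0.4268·6.0138] = 2.4413
Node d (S = 61.75): V_d = e^(−0.05)·[0.5732·6.0138 + 0.4268·25.4973] = 13.6297
Node 0 (S = 95): V_0 = e^(−0.05)·[0.5732·2.4413 + 0.4268·13.6297] = 6.8641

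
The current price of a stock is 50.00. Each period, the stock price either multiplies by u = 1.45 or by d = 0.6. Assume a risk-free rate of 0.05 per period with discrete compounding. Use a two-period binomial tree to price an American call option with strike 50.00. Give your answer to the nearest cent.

Risk-neutral probability p = (1 + 0.05 − 0.6)/(1.45 − 0.6) = 0.4500/0.8500 = 0.5294
Terminal stock prices: S_uu = 105.1, S_ud = 43.5, S_dd = 18
Terminal payoffs (S − K): max(55.12, 0) = 55.12, max(-6.5, 0) = 0, max(-32, 0) = 0
Node u (S = 72.5): continuation = 1/1.05·[0.5294·55.1250 + 0.4706·0.0000] = 27.7941; exercise value = 22.5000 ≤ continuation, so V_u = 27.7941
Node d (S = 30): continuation = 1/1.05·[0.5294·0.0000 + 0.4706·0.0000] = 0.0000; exercise value = 0.0000 ≤ continuation, so V_d = 0.0000
Node 0 (S = 50): continuation = 1/1.05·[0.5294·27.7941 + 0.4706·0.0000] = 14.0138; exercise value = 0.0000 ≤ continuation, so V_0 = 14.0138

14.01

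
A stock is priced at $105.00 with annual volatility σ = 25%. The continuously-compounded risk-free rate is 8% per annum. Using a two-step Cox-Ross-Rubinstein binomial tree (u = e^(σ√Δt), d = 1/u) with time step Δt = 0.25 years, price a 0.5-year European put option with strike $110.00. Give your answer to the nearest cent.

CRR parameters: u = e^(σ√Δt) = e^(0.25·√0.25) = 1.1331, d = 1/u = 0.8825
Per-period rate: rΔt = 0.08·0.25 = 0.02, so R = e^0.02 = 1.0202
Risk-neutral probability p = (e^0.02 − 0.8825)/(1.1331 − 0.8825) = 0.1377/0.2507 = 0.5494
Terminal stock prices: S_uu = 134.8, S_ud = 105, S_dd = 81.77
Terminal payoffs (K − S): max(-24.82, 0) = 0, max(5, 0) = 5, max(28.23, 0) = 28.23
Node u (S = 119): V_u = e^(−0.02)·[0.5494·0.0000 + 0.4506·5.0000] = 2.2085
Node d (S = 92.66): V_d = e^(−0.02)·[0.5494·5.0000 + 0.4506·28.2259] = 15.1597
Node 0 (S = 105): V_0 = e^(−0.02)·[0.5494·2.2085 + 0.4506·15.1597] = 7.8852

$7.89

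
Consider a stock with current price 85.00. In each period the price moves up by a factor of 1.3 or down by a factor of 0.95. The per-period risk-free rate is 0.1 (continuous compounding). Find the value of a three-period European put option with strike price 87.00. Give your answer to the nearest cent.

Risk-neutral probability p = (e^0.1 − 0.95)/(1.3 − 0.95) = 0.1552/0.3500 = 0.4433
Terminal stock prices: S_uuu = 186.7, S_uud = 136.5, S_udd = 99.73, S_ddd = 72.88
Terminal payoffs (K − S): max(-99.75, 0) = 0, max(-49.47, 0) = 0, max(-12.73, 0) = 0, max(14.12, 0) = 14.12
Node uu (S = 143.7): V_uu = e^(−0.1)·[0.4433·0.0000 + 0.5567·0.0000] = 0.0000
Node ud (S = 105): V_ud = e^(−0.1)·[0.4433·0.0000 + 0.5567·0.0000] = 0.0000
Node dd (S = 76.71): V_dd = e^(−0.1)·[0.4433·0.0000 + 0.5567·14.1231] = 7.1136
Node u (S = 110.5): V_u = e^(−0.1)·[0.4433·0.0000 + 0.5567·0.0000] = 0.0000
Node d (S = 80.75): V_d = e^(−0.1)·[0.4433·0.0000 + 0.5567·7.1136] = 3.5830
Node 0 (S = 85): V_0 = e^(−0.1)·[0.4433·0.0000 + 0.5567·3.5830] = 1.8047

1.80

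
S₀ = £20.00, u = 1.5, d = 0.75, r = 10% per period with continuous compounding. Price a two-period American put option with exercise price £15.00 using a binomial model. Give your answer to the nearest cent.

Risk-neutral probability p = (e^0.1 − 0.75)/(1.5 − 0.75) = 0.3552/0.7500 = 0.4736
Terminal stock prices: S_uu = 45, S_ud = 22.5, S_dd = 11.25
Terminal payoffs (K − S): max(-30, 0) = 0, max(-7.5, 0) = 0, max(3.75, 0) = 3.75
Node u (S = 30): continuation = e^(−0.1)·[0.4736·0.0000 + 0.5264·0.0000] = 0.0000; exercise value = 0.0000 ≤ continuation, so V_u = 0.0000
Node d (S = 15): continuation = e^(−0.1)·[0.4736·0.0000 + 0.5264·3.7500] = 1.7863; exercise value = 0.0000 ≤ continuation, so V_d = 1.7863
Node 0 (S = 20): continuation = e^(−0.1)·[0.4736·0.0000 + 0.5264·1.7863] = 0.8509; exercise value = 0.0000 ≤ continuation, so V_0 = 0.8509

£0.85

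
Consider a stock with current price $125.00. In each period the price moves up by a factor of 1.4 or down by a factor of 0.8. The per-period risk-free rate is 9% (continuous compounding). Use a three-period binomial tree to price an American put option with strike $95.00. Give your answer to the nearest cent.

$3.26

Risk-neutral probability p = (e^0.09 − 0.8)/(1.4 − 0.8) = 0.2942/0.6000 = 0.4903
Terminal stock prices: S_uuu = 343, S_uud = 196, S_udd = 112, S_ddd = 64
Terminal payoffs (K − S): max(-248, 0) = 0, max(-101, 0) = 0, max(-17, 0) = 0, max(31, 0) = 31
Node uu (S = 245): continuation = e^(−0.09)·[0.4903·0.0000 + 0.5097·0.0000] = 0.0000; exercise value = 0.0000 ≤ continuation, so V_uu = 0.0000
Node ud (S = 140): continuation = e^(−0.09)·[0.4903·0.0000 + 0.5097·0.0000] = 0.0000; exercise value = 0.0000 ≤ continuation, so V_ud = 0.0000
Node dd (S = 80): continuation = e^(−0.09)·[0.4903·0.0000 + 0.5097·31.0000] = 14.4410; exercise value = 15.0000 > continuation, so V_dd = 15.0000 (exercise)
Node u (S = 175): continuation = e^(−0.09)·[0.4903·0.0000 + 0.5097·0.0000] = 0.0000; exercise value = 0.0000 ≤ continuation, so V_u = 0.0000
Node d (S = 100): continuation = e^(−0.09)·[0.4903·0.0000 + 0.5097·15.0000] = 6.9876; exercise value = 0.0000 ≤ continuation, so V_d = 6.9876
Node 0 (S = 125): continuation = e^(−0.09)·[0.4903·0.0000 + 0.5097·6.9876] = 3.2551; exercise value = 0.0000 ≤ continuation, so V_0 = 3.2551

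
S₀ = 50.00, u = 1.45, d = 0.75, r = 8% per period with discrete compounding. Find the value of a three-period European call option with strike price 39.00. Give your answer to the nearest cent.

Risk-neutral probability p = (1 + 0.08 − 0.75)/(1.45 − 0.75) = 0.3300/0.7000 = 0.4714
Terminal stock prices: S_uuu = 152.4, S_uud = 78.84, S_udd = 40.78, S_ddd = 21.09
Terminal payoffs (S − K): max(113.4, 0) = 113.4, max(39.84, 0) = 39.84, max(1.781, 0) = 1.781, max(-17.91, 0) = 0
Node uu (S = 105.1): V_uu = 1/1.08·[0.4714·113.4313 + 0.5286·39.8438] = 69.0139
Node ud (S = 54.38): V_ud = 1/1.08·[0.4714·39.8438 + 0.5286·1.7812] = 18.2639
Node dd (S = 28.12): V_dd = 1/1.08·[0.4714·1.7812 + 0.5286·0.0000] = 0.7775
Node u (S = 72.5): V_u = 1/1.08·[0.4714·69.0139 + 0.5286·18.2639] = 39.0638
Node d (S = 37.5): V_d = 1/1.08·[0.4714·18.2639 + 0.5286·0.7775] = 8.3529
Node 0 (S = 50): V_0 = 1/1.08·[0.4714·39.0638 + 0.5286·8.3529] = 21.1397

21.14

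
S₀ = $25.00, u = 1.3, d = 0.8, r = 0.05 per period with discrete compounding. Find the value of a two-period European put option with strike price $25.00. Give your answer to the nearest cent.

Risk-neutral probability p = (1 + 0.05 − 0.8)/(1.3 − 0.8) = 0.2500/0.5000 = 0.5000
Terminal stock prices: S_uu = 42.25, S_ud = 26, S_dd = 16
Terminal payoffs (K − S): max(-17.25, 0) = 0, max(-1, 0) = 0, max(9, 0) = 9
Node u (S = 32.5): V_u = 1/1.05·[0.5000·0.0000 + 0.5000·0.0000] = 0.0000
Node d (S = 20): V_d = 1/1.05·[0.5000·0.0000 + 0.5000·9.0000] = 4.2857
Node 0 (S = 25): V_0 = 1/1.05·[0.5000·0.0000 + 0.5000·4.2857] = 2.0408

$2.04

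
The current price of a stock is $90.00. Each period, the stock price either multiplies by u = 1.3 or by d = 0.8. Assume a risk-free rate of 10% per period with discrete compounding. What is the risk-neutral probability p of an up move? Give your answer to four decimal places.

Risk-neutral probability p = (1 + 0.1 − 0.8)/(1.3 − 0.8) = 0.3000/0.5000 = 0.6000

p = 0.6000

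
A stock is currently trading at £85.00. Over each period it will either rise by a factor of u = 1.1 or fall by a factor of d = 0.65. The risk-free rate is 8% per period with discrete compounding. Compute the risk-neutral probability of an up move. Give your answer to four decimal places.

Risk-neutral probability p = (1 + 0.08 − 0.65)/(1.1 − 0.65) = 0.4300/0.4500 = 0.9556

p = 0.9556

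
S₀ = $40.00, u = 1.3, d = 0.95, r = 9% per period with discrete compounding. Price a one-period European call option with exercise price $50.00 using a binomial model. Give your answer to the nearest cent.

Risk-neutral probability p = (1 + 0.09 − 0.95)/(1.3 − 0.95) = 0.1400/0.3500 = 0.4000
Terminal stock prices: S_u = 52, S_d = 38
Terminal payoffs (S − K): max(2, 0) = 2, max(-12, 0) = 0
Node 0 (S = 40): V_0 = 1/1.09·[0.4000·2.0000 + 0.6000·0.0000] = 0.7339

$0.73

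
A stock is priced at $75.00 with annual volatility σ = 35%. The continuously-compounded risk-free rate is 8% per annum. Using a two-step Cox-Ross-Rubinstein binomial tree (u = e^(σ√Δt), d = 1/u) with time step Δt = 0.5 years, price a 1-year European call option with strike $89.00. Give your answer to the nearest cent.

$8.50

CRR parameters: u = e^(σ√Δt) = e^(0.35·√0.5) = 1.2808, d = 1/u = 0.7808
Per-period rate: rΔt = 0.08·0.5 = 0.04, so R = e^0.04 = 1.0408
Risk-neutral probability p = (e^0.04 − 0.7808)/(1.2808 − 0.7808) = 0.2601/0.5000 = 0.5201
Terminal stock prices: S_uu = 123, S_ud = 75, S_dd = 45.72
Terminal payoffs (S − K): max(34.03, 0) = 34.03, max(-14, 0) = 0, max(-43.28, 0) = 0
Node u (S = 96.06): V_u = e^(−0.04)·[0.5201·34.0343 + 0.4799·0.0000] = 17.0057
Node d (S = 58.56): V_d = e^(−0.04)·[0.5201·0.0000 + 0.4799·0.0000] = 0.0000
Node 0 (S = 75): V_0 = e^(−0.04)·[0.5201·17.0057 + 0.4799·0.0000] = 8.4972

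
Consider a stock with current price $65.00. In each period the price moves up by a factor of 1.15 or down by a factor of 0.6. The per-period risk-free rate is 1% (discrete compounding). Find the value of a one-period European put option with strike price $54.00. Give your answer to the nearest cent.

Risk-neutral probability p = (1 + 0.01 − 0.6)/(1.15 − 0.6) = 0.4100/0.5500 = 0.7455
Terminal stock prices: S_u = 74.75, S_d = 39
Terminal payoffs (K − S): max(-20.75, 0) = 0, max(15, 0) = 15
Node 0 (S = 65): V_0 = 1/1.01·[0.7455·0.0000 + 0.2545·15.0000] = 3.7804

$3.78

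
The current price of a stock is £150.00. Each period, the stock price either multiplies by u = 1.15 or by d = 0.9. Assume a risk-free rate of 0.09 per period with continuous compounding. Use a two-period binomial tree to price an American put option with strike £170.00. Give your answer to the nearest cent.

Risk-neutral probability p = (e^0.09 − 0.9)/(1.15 − 0.9) = 0.1942/0.2500 = 0.7767
Terminal stock prices: S_uu = 198.4, S_ud = 155.2, S_dd = 121.5
Terminal payoffs (K − S): max(-28.37, 0) = 0, max(14.75, 0) = 14.75, max(48.5, 0) = 48.5
Node u (S = 172.5): continuation = e^(−0.09)·[0.7767·0.0000 + 0.2233·14.7500] = 3.0102; exercise value = 0.0000 ≤ continuation, so V_u = 3.0102
Node d (S = 135): continuation = e^(−0.09)·[0.7767·14.7500 + 0.2233·48.5000] = 20.3683; exercise value = 35.0000 > continuation, so V_d = 35.0000 (exercise)
Node 0 (S = 150): continuation = e^(−0.09)·[0.7767·3.0102 + 0.2233·35.0000] = 9.2797; exercise value = 20.0000 > continuation, so V_0 = 20.0000 (exercise)

£20.00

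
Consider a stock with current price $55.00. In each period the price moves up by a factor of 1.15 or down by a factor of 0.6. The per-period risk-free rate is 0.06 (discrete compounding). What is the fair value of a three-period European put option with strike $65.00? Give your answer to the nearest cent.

$8.74

Risk-neutral probability p = (1 + 0.06 − 0.6)/(1.15 − 0.6) = 0.4600/0.5500 = 0.8364
Terminal stock prices: S_uuu = 83.65, S_uud = 43.64, S_udd = 22.77, S_ddd = 11.88
Terminal payoffs (K − S): max(-18.65, 0) = 0, max(21.36, 0) = 21.36, max(42.23, 0) = 42.23, max(53.12, 0) = 53.12
Node uu (S = 72.74): V_uu = 1/1.06·[0.8364·0.0000 + 0.1636·21.3575] = 3.2970
Node ud (S = 37.95): V_ud = 1/1.06·[0.8364·21.3575 + 0.1636·42.2300] = 23.3708
Node dd (S = 19.8): V_dd = 1/1.06·[0.8364·42.2300 + 0.1636·53.1200] = 41.5208
Node u (S = 63.25): V_u = 1/1.06·[0.8364·3.2970 + 0.1636·23.3708] = 6.2093
Node d (S = 33): V_d = 1/1.06·[0.8364·23.3708 + 0.1636·41.5208] = 24.8498
Node 0 (S = 55): V_0 = 1/1.06·[0.8364·6.2093 + 0.1636·24.8498] = 8.7354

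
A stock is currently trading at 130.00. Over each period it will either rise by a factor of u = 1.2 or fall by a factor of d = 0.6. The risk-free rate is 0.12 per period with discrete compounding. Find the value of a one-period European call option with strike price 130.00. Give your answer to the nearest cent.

20.12

Risk-neutral probability p = (1 + 0.12 − 0.6)/(1.2 − 0.6) = 0.5200/0.6000 = 0.8667
Terminal stock prices: S_u = 156, S_d = 78
Terminal payoffs (S − K): max(26, 0) = 26, max(-52, 0) = 0
Node 0 (S = 130): V_0 = 1/1.12·[0.8667·26.0000 + 0.1333·0.0000] = 20.1190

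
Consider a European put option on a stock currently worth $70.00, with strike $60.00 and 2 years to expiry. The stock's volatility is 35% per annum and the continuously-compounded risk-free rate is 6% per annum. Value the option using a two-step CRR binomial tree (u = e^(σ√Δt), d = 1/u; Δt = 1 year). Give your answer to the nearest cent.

CRR parameters: u = e^(σ√Δt) = e^(0.35·√1) = 1.4191, d = 1/u = 0.7047
Per-period rate: rΔt = 0.06·1 = 0.06, so R = e^0.06 = 1.0618
Risk-neutral probability p = (e^0.06 − 0.7047)/(1.4191 − 0.7047) = 0.3571/0.7144 = 0.4999
Terminal stock prices: S_uu = 141, S_ud = 70, S_dd = 34.76
Terminal payoffs (K − S): max(-80.96, 0) = 0, max(-10, 0) = 0, max(25.24, 0) = 25.24
Node u (S = 99.33): V_u = e^(−0.06)·[0.4999·0.0000 + 0.5001·0.0000] = 0.0000
Node d (S = 49.33): V_d = e^(−0.06)·[0.4999·0.0000 + 0.5001·25.2390] = 11.8860
Node 0 (S = 70): V_0 = e^(−0.06)·[0.4999·0.0000 + 0.5001·11.8860] = 5.5975

$5.60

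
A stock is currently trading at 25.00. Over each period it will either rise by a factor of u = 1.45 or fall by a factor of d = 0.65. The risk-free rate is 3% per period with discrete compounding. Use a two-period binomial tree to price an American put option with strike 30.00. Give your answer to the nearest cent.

8.52

Risk-neutral probability p = (1 + 0.03 − 0.65)/(1.45 − 0.65) = 0.3800/0.8000 = 0.4750
Terminal stock prices: S_uu = 52.56, S_ud = 23.56, S_dd = 10.56
Terminal payoffs (K − S): max(-22.56, 0) = 0, max(6.438, 0) = 6.438, max(19.44, 0) = 19.44
Node u (S = 36.25): continuation = 1/1.03·[0.4750·0.0000 + 0.5250·6.4375] = 3.2812; exercise value = 0.0000 ≤ continuation, so V_u = 3.2812
Node d (S = 16.25): continuation = 1/1.03·[0.4750·6.4375 + 0.5250·19.4375] = 12.8762; exercise value = 13.7500 > continuation, so V_d = 13.7500 (exercise)
Node 0 (S = 25): continuation = 1/1.03·[0.4750·3.2812 + 0.5250·13.7500] = 8.5217; exercise value = 5.0000 ≤ continuation, so V_0 = 8.5217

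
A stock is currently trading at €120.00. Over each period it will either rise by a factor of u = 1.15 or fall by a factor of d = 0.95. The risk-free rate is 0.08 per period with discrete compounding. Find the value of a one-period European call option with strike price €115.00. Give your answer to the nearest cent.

Risk-neutral probability p = (1 + 0.08 − 0.95)/(1.15 − 0.95) = 0.1300/0.2000 = 0.6500
Terminal stock prices: S_u = 138, S_d = 114
Terminal payoffs (S − K): max(23, 0) = 23, max(-1, 0) = 0
Node 0 (S = 120): V_0 = 1/1.08·[0.6500·23.0000 + 0.3500·0.0000] = 13.8426

€13.84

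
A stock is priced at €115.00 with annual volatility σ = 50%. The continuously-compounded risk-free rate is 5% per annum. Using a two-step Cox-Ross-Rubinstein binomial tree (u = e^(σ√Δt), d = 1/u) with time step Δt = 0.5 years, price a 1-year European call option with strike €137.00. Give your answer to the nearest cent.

€18.34

CRR parameters: u = e^(σ√Δt) = e^(0.5·√0.5) = 1.4241, d = 1/u = 0.7022
Per-period rate: rΔt = 0.05·0.5 = 0.025, so R = e^0.025 = 1.0253
Risk-neutral probability p = (e^0.025 − 0.7022)/(1.4241 − 0.7022) = 0.3231/0.7219 = 0.4476
Terminal stock prices: S_uu = 233.2, S_ud = 115, S_dd = 56.7
Terminal payoffs (S − K): max(96.23, 0) = 96.23, max(-22, 0) = 0, max(-80.3, 0) = 0
Node u (S = 163.8): V_u = e^(−0.025)·[0.4476·96.2332 + 0.5524·0.0000] = 42.0093
Node d (S = 80.75): V_d = e^(−0.025)·[0.4476·0.0000 + 0.5524·0.0000] = 0.0000
Node 0 (S = 115): V_0 = e^(−0.025)·[0.4476·42.0093 + 0.5524·0.0000] = 18.3385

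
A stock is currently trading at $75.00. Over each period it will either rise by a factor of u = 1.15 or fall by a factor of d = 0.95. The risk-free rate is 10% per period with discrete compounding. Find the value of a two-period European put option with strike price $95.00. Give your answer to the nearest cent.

$5.46

Risk-neutral probability p = (1 + 0.1 − 0.95)/(1.15 − 0.95) = 0.1500/0.2000 = 0.7500
Terminal stock prices: S_uu = 99.19, S_ud = 81.94, S_dd = 67.69
Terminal payoffs (K − S): max(-4.187, 0) = 0, max(13.06, 0) = 13.06, max(27.31, 0) = 27.31
Node u (S = 86.25): V_u = 1/1.1·[0.7500·0.0000 + 0.2500·13.0625] = 2.9687
Node d (S = 71.25): V_d = 1/1.1·[0.7500·13.0625 + 0.2500·27.3125] = 15.1136
Node 0 (S = 75): V_0 = 1/1.1·[0.7500·2.9687 + 0.2500·15.1136] = 5.4591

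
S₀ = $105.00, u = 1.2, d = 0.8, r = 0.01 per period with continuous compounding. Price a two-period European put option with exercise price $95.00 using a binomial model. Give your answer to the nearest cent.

Risk-neutral probability p = (e^0.01 − 0.8)/(1.2 − 0.8) = 0.2101/0.4000 = 0.5251
Terminal stock prices: S_uu = 151.2, S_ud = 100.8, S_dd = 67.2
Terminal payoffs (K − S): max(-56.2, 0) = 0, max(-5.8, 0) = 0, max(27.8, 0) = 27.8
Node u (S = 126): V_u = e^(−0.01)·[0.5251·0.0000 + 0.4749·0.0000] = 0.0000
Node d (S = 84): V_d = e^(−0.01)·[0.5251·0.0000 + 0.4749·27.8000] = 13.0702
Node 0 (S = 105): V_0 = e^(−0.01)·[0.5251·0.0000 + 0.4749·13.0702] = 6.1449

$6.14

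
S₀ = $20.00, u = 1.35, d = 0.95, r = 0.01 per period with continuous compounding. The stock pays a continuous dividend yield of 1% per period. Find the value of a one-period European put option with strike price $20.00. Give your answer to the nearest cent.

Per-period risk-free factor R = e^0.01 = 1.0101; dividend-adjusted growth = e^(0.01−0.01) = 1.0000.
Risk-neutral probability p = (1.0000 − 0.95)/(1.35 − 0.95) = 0.0500/0.4000 = 0.1250
Terminal stock prices: S_u = 27, S_d = 19
Terminal payoffs (K − S): max(-7, 0) = 0, max(1, 0) = 1
Node 0 (S = 20): V_0 = e^(−0.01)·[0.1250·0.0000 + 0.8750·1.0000] = 0.8663

$0.87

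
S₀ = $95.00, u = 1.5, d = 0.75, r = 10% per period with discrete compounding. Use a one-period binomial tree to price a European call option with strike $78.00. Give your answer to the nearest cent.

Risk-neutral probability p = (1 + 0.1 − 0.75)/(1.5 − 0.75) = 0.3500/0.7500 = 0.4667
Terminal stock prices: S_u = 142.5, S_d = 71.25
Terminal payoffs (S − K): max(64.5, 0) = 64.5, max(-6.75, 0) = 0
Node 0 (S = 95): V_0 = 1/1.1·[0.4667·64.5000 + 0.5333·0.0000] = 27.3636

$27.36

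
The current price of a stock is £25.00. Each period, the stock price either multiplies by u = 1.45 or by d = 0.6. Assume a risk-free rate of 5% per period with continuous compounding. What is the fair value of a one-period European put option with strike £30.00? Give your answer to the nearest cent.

Risk-neutral probability p = (e^0.05 − 0.6)/(1.45 − 0.6) = 0.4513/0.8500 = 0.5309
Terminal stock prices: S_u = 36.25, S_d = 15
Terminal payoffs (K − S): max(-6.25, 0) = 0, max(15, 0) = 15
Node 0 (S = 25): V_0 = e^(−0.05)·[0.5309·0.0000 + 0.4691·15.0000] = 6.6932

£6.69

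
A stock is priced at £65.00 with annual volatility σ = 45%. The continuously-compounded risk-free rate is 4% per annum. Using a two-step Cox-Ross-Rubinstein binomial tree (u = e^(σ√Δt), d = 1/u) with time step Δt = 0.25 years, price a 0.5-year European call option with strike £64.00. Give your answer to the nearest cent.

£8.57

CRR parameters: u = e^(σ√Δt) = e^(0.45·√0.25) = 1.2523, d = 1/u = 0.7985
Per-period rate: rΔt = 0.04·0.25 = 0.01, so R = e^0.01 = 1.0101
Risk-neutral probability p = (e^0.01 − 0.7985)/(1.2523 − 0.7985) = 0.2115/0.4538 = 0.4661
Terminal stock prices: S_uu = 101.9, S_ud = 65, S_dd = 41.45
Terminal payoffs (S − K): max(37.94, 0) = 37.94, max(1, 0) = 1, max(-22.55, 0) = 0
Node u (S = 81.4): V_u = e^(−0.01)·[0.4661·37.9403 + 0.5339·1.0000] = 18.0378
Node d (S = 51.9): V_d = e^(−0.01)·[0.4661·1.0000 + 0.5339·0.0000] = 0.4615
Node 0 (S = 65): V_0 = e^(−0.01)·[0.4661·18.0378 + 0.5339·0.4615] = 8.5683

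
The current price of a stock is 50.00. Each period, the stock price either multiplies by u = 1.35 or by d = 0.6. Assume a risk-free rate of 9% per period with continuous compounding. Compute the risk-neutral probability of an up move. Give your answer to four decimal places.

Risk-neutral probability p = (e^0.09 − 0.6)/(1.35 − 0.6) = 0.4942/0.7500 = 0.6589

p = 0.6589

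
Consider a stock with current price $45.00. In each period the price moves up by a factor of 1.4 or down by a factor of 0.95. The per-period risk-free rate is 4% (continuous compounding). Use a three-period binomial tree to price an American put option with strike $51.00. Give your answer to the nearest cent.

Risk-neutral probability p = (e^0.04 − 0.95)/(1.4 − 0.95) = 0.0908/0.4500 = 0.2018
Terminal stock prices: S_uuu = 123.5, S_uud = 83.79, S_udd = 56.86, S_ddd = 38.58
Terminal payoffs (K − S): max(-72.48, 0) = 0, max(-32.79, 0) = 0, max(-5.857, 0) = 0, max(12.42, 0) = 12.42
Node uu (S = 88.2): continuation = e^(−0.04)·[0.2018·0.0000 + 0.7982·0.0000] = 0.0000; exercise value = 0.0000 ≤ continuation, so V_uu = 0.0000
Node ud (S = 59.85): continuation = e^(−0.04)·[0.2018·0.0000 + 0.7982·0.0000] = 0.0000; exercise value = 0.0000 ≤ continuation, so V_ud = 0.0000
Node dd (S = 40.61): continuation = e^(−0.04)·[0.2018·0.0000 + 0.7982·12.4181] = 9.5235; exercise value = 10.3875 > continuation, so V_dd = 10.3875 (exercise)
Node u (S = 63): continuation = e^(−0.04)·[0.2018·0.0000 + 0.7982·0.0000] = 0.0000; exercise value = 0.0000 ≤ continuation, so V_u = 0.0000
Node d (S = 42.75): continuation = e^(−0.04)·[0.2018·0.0000 + 0.7982·10.3875] = 7.9662; exercise value = 8.2500 > continuation, so V_d = 8.2500 (exercise)
Node 0 (S = 45): continuation = e^(−0.04)·[0.2018·0.0000 + 0.7982·8.2500] = 6.3269; exercise value = 6.0000 ≤ continuation, so V_0 = 6.3269

$6.33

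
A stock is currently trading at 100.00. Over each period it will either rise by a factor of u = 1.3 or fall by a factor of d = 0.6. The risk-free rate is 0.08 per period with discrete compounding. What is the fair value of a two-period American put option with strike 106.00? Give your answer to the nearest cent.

Risk-neutral probability p = (1 + 0.08 − 0.6)/(1.3 − 0.6) = 0.4800/0.7000 = 0.6857
Terminal stock prices: S_uu = 169, S_ud = 78, S_dd = 36
Terminal payoffs (K − S): max(-63, 0) = 0, max(28, 0) = 28, max(70, 0) = 70
Node u (S = 130): continuation = 1/1.08·[0.6857·0.0000 + 0.3143·28.0000] = 8.1481; exercise value = 0.0000 ≤ continuation, so V_u = 8.1481
Node d (S = 60): continuation = 1/1.08·[0.6857·28.0000 + 0.3143·70.0000] = 38.1481; exercise value = 46.0000 > continuation, so V_d = 46.0000 (exercise)
Node 0 (S = 100): continuation = 1/1.08·[0.6857·8.1481 + 0.3143·46.0000] = 18.5597; exercise value = 6.0000 ≤ continuation, so V_0 = 18.5597

18.56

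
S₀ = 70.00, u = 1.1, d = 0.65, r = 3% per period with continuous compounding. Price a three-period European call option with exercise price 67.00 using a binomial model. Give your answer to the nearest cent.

14.45

Risk-neutral probability p = (e^0.03 − 0.65)/(1.1 − 0.65) = 0.3805/0.4500 = 0.8455
Terminal stock prices: S_uuu = 93.17, S_uud = 55.06, S_udd = 32.53, S_ddd = 19.22
Terminal payoffs (S − K): max(26.17, 0) = 26.17, max(-11.94, 0) = 0, max(-34.47, 0) = 0, max(-47.78, 0) = 0
Node uu (S = 84.7): V_uu = e^(−0.03)·[0.8455·26.1700 + 0.1545·0.0000] = 21.4716
Node ud (S = 50.05): V_ud = e^(−0.03)·[0.8455·0.0000 + 0.1545·0.0000] = 0.0000
Node dd (S = 29.58): V_dd = e^(−0.03)·[0.8455·0.0000 + 0.1545·0.0000] = 0.0000
Node u (S = 77): V_u = e^(−0.03)·[0.8455·21.4716 + 0.1545·0.0000] = 17.6168
Node d (S = 45.5): V_d = e^(−0.03)·[0.8455·0.0000 + 0.1545·0.0000] = 0.0000
Node 0 (S = 70): V_0 = e^(−0.03)·[0.8455·17.6168 + 0.1545·0.0000] = 14.4540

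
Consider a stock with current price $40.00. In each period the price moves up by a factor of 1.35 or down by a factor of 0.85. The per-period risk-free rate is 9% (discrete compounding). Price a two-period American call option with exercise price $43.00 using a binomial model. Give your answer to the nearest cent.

$7.02

Risk-neutral probability p = (1 + 0.09 − 0.85)/(1.35 − 0.85) = 0.2400/0.5000 = 0.4800
Terminal stock prices: S_uu = 72.9, S_ud = 45.9, S_dd = 28.9
Terminal payoffs (S − K): max(29.9, 0) = 29.9, max(2.9, 0) = 2.9, max(-14.1, 0) = 0
Node u (S = 54): continuation = 1/1.09·[0.4800·29.9000 + 0.5200·2.9000] = 14.5505; exercise value = 11.0000 ≤ continuation, so V_u = 14.5505
Node d (S = 34): continuation = 1/1.09·[0.4800·2.9000 + 0.5200·0.0000] = 1.2771; exercise value = 0.0000 ≤ continuation, so V_d = 1.2771
Node 0 (S = 40): continuation = 1/1.09·[0.4800·14.5505 + 0.5200·1.2771] = 7.0168; exercise value = 0.0000 ≤ continuation, so V_0 = 7.0168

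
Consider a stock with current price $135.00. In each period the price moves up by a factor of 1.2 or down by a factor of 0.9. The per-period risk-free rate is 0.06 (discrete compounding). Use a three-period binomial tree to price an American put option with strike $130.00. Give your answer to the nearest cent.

Risk-neutral probability p = (1 + 0.06 − 0.9)/(1.2 − 0.9) = 0.1600/0.3000 = 0.5333
Terminal stock prices: S_uuu = 233.3, S_uud = 175, S_udd = 131.2, S_ddd = 98.42
Terminal payoffs (K − S): max(-103.3, 0) = 0, max(-44.96, 0) = 0, max(-1.22, 0) = 0, max(31.58, 0) = 31.58
Node uu (S = 194.4): continuation = 1/1.06·[0.5333·0.0000 + 0.4667·0.0000] = 0.0000; exercise value = 0.0000 ≤ continuation, so V_uu = 0.0000
Node ud (S = 145.8): continuation = 1/1.06·[0.5333·0.0000 + 0.4667·0.0000] = 0.0000; exercise value = 0.0000 ≤ continuation, so V_ud = 0.0000
Node dd (S = 109.4): continuation = 1/1.06·[0.5333·0.0000 + 0.4667·31.5850] = 13.9053; exercise value = 20.6500 > continuation, so V_dd = 20.6500 (exercise)
Node u (S = 162): continuation = 1/1.06·[0.5333·0.0000 + 0.4667·0.0000] = 0.0000; exercise value = 0.0000 ≤ continuation, so V_u = 0.0000
Node d (S = 121.5): continuation = 1/1.06·[0.5333·0.0000 + 0.4667·20.6500] = 9.0912; exercise value = 8.5000 ≤ continuation, so V_d = 9.0912
Node 0 (S = 135): continuation = 1/1.06·[0.5333·0.0000 + 0.4667·9.0912] = 4.0024; exercise value = 0.0000 ≤ continuation, so V_0 = 4.0024

$4.00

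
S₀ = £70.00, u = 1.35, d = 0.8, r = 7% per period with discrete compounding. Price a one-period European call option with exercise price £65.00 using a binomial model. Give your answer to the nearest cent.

£13.53

Risk-neutral probability p = (1 + 0.07 − 0.8)/(1.35 − 0.8) = 0.2700/0.5500 = 0.4909
Terminal stock prices: S_u = 94.5, S_d = 56
Terminal payoffs (S − K): max(29.5, 0) = 29.5, max(-9, 0) = 0
Node 0 (S = 70): V_0 = 1/1.07·[0.4909·29.5000 + 0.5091·0.0000] = 13.5344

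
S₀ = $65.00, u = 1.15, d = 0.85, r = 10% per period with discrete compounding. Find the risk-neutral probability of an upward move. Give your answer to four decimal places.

p = 0.8333

Risk-neutral probability p = (1 + 0.1 − 0.85)/(1.15 − 0.85) = 0.2500/0.3000 = 0.8333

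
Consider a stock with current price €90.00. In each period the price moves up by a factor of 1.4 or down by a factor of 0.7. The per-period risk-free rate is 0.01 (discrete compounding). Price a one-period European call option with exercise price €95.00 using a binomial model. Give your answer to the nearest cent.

€13.59

Risk-neutral probability p = (1 + 0.01 − 0.7)/(1.4 − 0.7) = 0.3100/0.7000 = 0.4429
Terminal stock prices: S_u = 126, S_d = 63
Terminal payoffs (S − K): max(31, 0) = 31, max(-32, 0) = 0
Node 0 (S = 90): V_0 = 1/1.01·[0.4429·31.0000 + 0.5571·0.0000] = 13.5926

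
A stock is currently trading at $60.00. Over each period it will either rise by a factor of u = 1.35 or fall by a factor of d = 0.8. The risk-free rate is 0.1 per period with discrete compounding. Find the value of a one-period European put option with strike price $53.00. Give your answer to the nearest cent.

Risk-neutral probability p = (1 + 0.1 − 0.8)/(1.35 − 0.8) = 0.3000/0.5500 = 0.5455
Terminal stock prices: S_u = 81, S_d = 48
Terminal payoffs (K − S): max(-28, 0) = 0, max(5, 0) = 5
Node 0 (S = 60): V_0 = 1/1.1·[0.5455·0.0000 + 0.4545·5.0000] = 2.0661

$2.07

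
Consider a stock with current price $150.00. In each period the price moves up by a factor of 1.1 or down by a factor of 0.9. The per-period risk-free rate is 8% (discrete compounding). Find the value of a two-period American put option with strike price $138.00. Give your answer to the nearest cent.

Risk-neutral probability p = (1 + 0.08 − 0.9)/(1.1 − 0.9) = 0.1800/0.2000 = 0.9000
Terminal stock prices: S_uu = 181.5, S_ud = 148.5, S_dd = 121.5
Terminal payoffs (K − S): max(-43.5, 0) = 0, max(-10.5, 0) = 0, max(16.5, 0) = 16.5
Node u (S = 165): continuation = 1/1.08·[0.9000·0.0000 + 0.1000·0.0000] = 0.0000; exercise value = 0.0000 ≤ continuation, so V_u = 0.0000
Node d (S = 135): continuation = 1/1.08·[0.9000·0.0000 + 0.1000·16.5000] = 1.5278; exercise value = 3.0000 > continuation, so V_d = 3.0000 (exercise)
Node 0 (S = 150): continuation = 1/1.08·[0.9000·0.0000 + 0.1000·3.0000] = 0.2778; exercise value = 0.0000 ≤ continuation, so V_0 = 0.2778

$0.28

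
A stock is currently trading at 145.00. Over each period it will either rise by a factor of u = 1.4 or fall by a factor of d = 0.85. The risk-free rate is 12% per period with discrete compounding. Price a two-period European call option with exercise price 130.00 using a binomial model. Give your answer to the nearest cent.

46.58

Risk-neutral probability p = (1 + 0.12 − 0.85)/(1.4 − 0.85) = 0.2700/0.5500 = 0.4909
Terminal stock prices: S_uu = 284.2, S_ud = 172.5, S_dd = 104.8
Terminal payoffs (S − K): max(154.2, 0) = 154.2, max(42.55, 0) = 42.55, max(-25.24, 0) = 0
Node u (S = 203): V_u = 1/1.12·[0.4909·154.2000 + 0.5091·42.5500] = 86.9286
Node d (S = 123.2): V_d = 1/1.12·[0.4909·42.5500 + 0.5091·0.0000] = 18.6502
Node 0 (S = 145): V_0 = 1/1.12·[0.4909·86.9286 + 0.5091·18.6502] = 46.5792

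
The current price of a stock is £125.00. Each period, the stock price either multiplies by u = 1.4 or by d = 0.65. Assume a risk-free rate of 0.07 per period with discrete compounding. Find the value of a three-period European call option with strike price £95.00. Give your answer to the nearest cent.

Risk-neutral probability p = (1 + 0.07 − 0.65)/(1.4 − 0.65) = 0.4200/0.7500 = 0.5600
Terminal stock prices: S_uuu = 343, S_uud = 159.2, S_udd = 73.94, S_ddd = 34.33
Terminal payoffs (S − K): max(248, 0) = 248, max(64.25, 0) = 64.25, max(-21.06, 0) = 0, max(-60.67, 0) = 0
Node uu (S = 245): V_uu = 1/1.07·[0.5600·248.0000 + 0.4400·64.2500] = 156.2150
Node ud (S = 113.8): V_ud = 1/1.07·[0.5600·64.2500 + 0.4400·0.0000] = 33.6262
Node dd (S = 52.81): V_dd = 1/1.07·[0.5600·0.0000 + 0.4400·0.0000] = 0.0000
Node u (S = 175): V_u = 1/1.07·[0.5600·156.2150 + 0.4400·33.6262] = 95.5849
Node d (S = 81.25): V_d = 1/1.07·[0.5600·33.6262 + 0.4400·0.0000] = 17.5987
Node 0 (S = 125): V_0 = 1/1.07·[0.5600·95.5849 + 0.4400·17.5987] = 57.2626

£57.26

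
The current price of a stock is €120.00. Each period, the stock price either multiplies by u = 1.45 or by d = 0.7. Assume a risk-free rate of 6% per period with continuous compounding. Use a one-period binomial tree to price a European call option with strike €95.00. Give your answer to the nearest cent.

Risk-neutral probability p = (e^0.06 − 0.7)/(1.45 − 0.7) = 0.3618/0.7500 = 0.4824
Terminal stock prices: S_u = 174, S_d = 84
Terminal payoffs (S − K): max(79, 0) = 79, max(-11, 0) = 0
Node 0 (S = 120): V_0 = e^(−0.06)·[0.4824·79.0000 + 0.5176·0.0000] = 35.8939

€35.89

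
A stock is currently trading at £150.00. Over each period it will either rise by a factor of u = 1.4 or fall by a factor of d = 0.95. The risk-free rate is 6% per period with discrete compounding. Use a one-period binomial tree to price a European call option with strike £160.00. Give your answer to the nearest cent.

£11.53

Risk-neutral probability p = (1 + 0.06 − 0.95)/(1.4 − 0.95) = 0.1100/0.4500 = 0.2444
Terminal stock prices: S_u = 210, S_d = 142.5
Terminal payoffs (S − K): max(50, 0) = 50, max(-17.5, 0) = 0
Node 0 (S = 150): V_0 = 1/1.06·[0.2444·50.0000 + 0.7556·0.0000] = 11.5304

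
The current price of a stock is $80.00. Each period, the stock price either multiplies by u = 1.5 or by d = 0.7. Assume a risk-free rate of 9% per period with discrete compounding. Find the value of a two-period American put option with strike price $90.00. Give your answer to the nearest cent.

$17.25

Risk-neutral probability p = (1 + 0.09 − 0.7)/(1.5 − 0.7) = 0.3900/0.8000 = 0.4875
Terminal stock prices: S_uu = 180, S_ud = 84, S_dd = 39.2
Terminal payoffs (K − S): max(-90, 0) = 0, max(6, 0) = 6, max(50.8, 0) = 50.8
Node u (S = 120): continuation = 1/1.09·[0.4875·0.0000 + 0.5125·6.0000] = 2.8211; exercise value = 0.0000 ≤ continuation, so V_u = 2.8211
Node d (S = 56): continuation = 1/1.09·[0.4875·6.0000 + 0.5125·50.8000] = 26.5688; exercise value = 34.0000 > continuation, so V_d = 34.0000 (exercise)
Node 0 (S = 80): continuation = 1/1.09·[0.4875·2.8211 + 0.5125·34.0000] = 17.2480; exercise value = 10.0000 ≤ continuation, so V_0 = 17.2480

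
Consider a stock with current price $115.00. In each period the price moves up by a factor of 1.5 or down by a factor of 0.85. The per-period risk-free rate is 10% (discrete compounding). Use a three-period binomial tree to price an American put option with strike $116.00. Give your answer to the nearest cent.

$10.30

Risk-neutral probability p = (1 + 0.1 − 0.85)/(1.5 − 0.85) = 0.2500/0.6500 = 0.3846
Terminal stock prices: S_uuu = 388.1, S_uud = 219.9, S_udd = 124.6, S_ddd = 70.62
Terminal payoffs (K − S): max(-272.1, 0) = 0, max(-103.9, 0) = 0, max(-8.631, 0) = 0, max(45.38, 0) = 45.38
Node uu (S = 258.8): continuation = 1/1.1·[0.3846·0.0000 + 0.6154·0.0000] = 0.0000; exercise value = 0.0000 ≤ continuation, so V_uu = 0.0000
Node ud (S = 146.6): continuation = 1/1.1·[0.3846·0.0000 + 0.6154·0.0000] = 0.0000; exercise value = 0.0000 ≤ continuation, so V_ud = 0.0000
Node dd (S = 83.09): continuation = 1/1.1·[0.3846·0.0000 + 0.6154·45.3756] = 25.3850; exercise value = 32.9125 > continuation, so V_dd = 32.9125 (exercise)
Node u (S = 172.5): continuation = 1/1.1·[0.3846·0.0000 + 0.6154·0.0000] = 0.0000; exercise value = 0.0000 ≤ continuation, so V_u = 0.0000
Node d (S = 97.75): continuation = 1/1.1·[0.3846·0.0000 + 0.6154·32.9125] = 18.4126; exercise value = 18.2500 ≤ continuation, so V_d = 18.4126
Node 0 (S = 115): continuation = 1/1.1·[0.3846·0.0000 + 0.6154·18.4126] = 10.3007; exercise value = 1.0000 ≤ continuation, so V_0 = 10.3007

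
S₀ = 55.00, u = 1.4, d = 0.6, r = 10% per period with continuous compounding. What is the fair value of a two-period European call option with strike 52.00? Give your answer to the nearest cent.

18.22

Risk-neutral probability p = (e^0.1 − 0.6)/(1.4 − 0.6) = 0.5052/0.8000 = 0.6315
Terminal stock prices: S_uu = 107.8, S_ud = 46.2, S_dd = 19.8
Terminal payoffs (S − K): max(55.8, 0) = 55.8, max(-5.8, 0) = 0, max(-32.2, 0) = 0
Node u (S = 77): V_u = e^(−0.1)·[0.6315·55.8000 + 0.3685·0.0000] = 31.8826
Node d (S = 33): V_d = e^(−0.1)·[0.6315·0.0000 + 0.3685·0.0000] = 0.0000
Node 0 (S = 55): V_0 = e^(−0.1)·[0.6315·31.8826 + 0.3685·0.0000] = 18.2168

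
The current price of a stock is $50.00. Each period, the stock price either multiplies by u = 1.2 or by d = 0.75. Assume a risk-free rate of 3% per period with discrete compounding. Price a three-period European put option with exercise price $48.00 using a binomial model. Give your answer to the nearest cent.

$4.80

Risk-neutral probability p = (1 + 0.03 − 0.75)/(1.2 − 0.75) = 0.2800/0.4500 = 0.6222
Terminal stock prices: S_uuu = 86.4, S_uud = 54, S_udd = 33.75, S_ddd = 21.09
Terminal payoffs (K − S): max(-38.4, 0) = 0, max(-6, 0) = 0, max(14.25, 0) = 14.25, max(26.91, 0) = 26.91
Node uu (S = 72): V_uu = 1/1.03·[0.6222·0.0000 + 0.3778·0.0000] = 0.0000
Node ud (S = 45): V_ud = 1/1.03·[0.6222·0.0000 + 0.3778·14.2500] = 5.2265
Node dd (S = 28.12): V_dd = 1/1.03·[0.6222·14.2500 + 0.3778·26.9062] = 18.4769
Node u (S = 60): V_u = 1/1.03·[0.6222·0.0000 + 0.3778·5.2265] = 1.9170
Node d (S = 37.5): V_d = 1/1.03·[0.6222·5.2265 + 0.3778·18.4769] = 9.9342
Node 0 (S = 50): V_0 = 1/1.03·[0.6222·1.9170 + 0.3778·9.9342] = 4.8017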